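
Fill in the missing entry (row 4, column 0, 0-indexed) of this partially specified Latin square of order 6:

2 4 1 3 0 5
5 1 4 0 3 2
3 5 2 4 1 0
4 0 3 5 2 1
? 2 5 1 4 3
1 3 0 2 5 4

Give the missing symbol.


Row 4 contains symbols [1, 2, 3, 4, 5] — missing [0].
Column 0 contains symbols [1, 2, 3, 4, 5] — missing [0].
The missing symbol must appear in both missing sets; intersection = [0].
Therefore the hidden value is 0.

Missing value = 0.


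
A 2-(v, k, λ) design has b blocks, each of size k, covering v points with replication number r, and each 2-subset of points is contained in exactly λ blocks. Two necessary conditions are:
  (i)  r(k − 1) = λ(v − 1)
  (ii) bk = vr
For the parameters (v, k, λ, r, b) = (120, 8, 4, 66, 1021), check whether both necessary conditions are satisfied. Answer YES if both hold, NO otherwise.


Condition (i): r(k − 1) = 66·7 = 462; λ(v − 1) = 4·119 = 476. Match? NO.
Condition (ii): bk = 1021·8 = 8168; vr = 120·66 = 7920. Match? NO.
Both conditions hold? NO.

NO


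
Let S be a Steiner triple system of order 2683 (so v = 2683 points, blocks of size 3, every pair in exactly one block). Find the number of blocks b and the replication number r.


An STS(v) is a 2-(v, 3, 1) BIBD: block size k = 3, λ = 1.
Replication: r(k − 1) = λ(v − 1) ⇒ r·2 = 2683 − 1 = 2682 ⇒ r = 1341.
Block count: bk = vr ⇒ b·3 = 2683·1341 = 3597903 ⇒ b = 1199301.
(Check via b = v(v − 1)/6 = 2683·2682/6 = 7195806/6 = 1199301.)

r = 1341, b = 1199301.


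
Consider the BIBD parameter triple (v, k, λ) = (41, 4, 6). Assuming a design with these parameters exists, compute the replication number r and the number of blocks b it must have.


Any 2-(v, k, λ) BIBD satisfies two necessary conditions:
  (i)  Each point sits in r blocks, and counting incidences through any fixed point gives r(k − 1) = λ(v − 1), so r = λ(v − 1)/(k − 1).
  (ii) Total incidences bk = vr, so b = vr/k.
Step 1: r = λ(v − 1)/(k − 1) = 6·(41 − 1)/(4 − 1) = 6·40/3 = 240/3 = 80.
Step 2: b = vr/k = 41·80/4 = 3280/4 = 820.
Check integrality: r = 80 ∈ Z ✓, b = 820 ∈ Z ✓.
(These identities are necessary conditions: they determine r and b for any design with these parameters, but do not by themselves prove that one exists.)

r = 80, b = 820.


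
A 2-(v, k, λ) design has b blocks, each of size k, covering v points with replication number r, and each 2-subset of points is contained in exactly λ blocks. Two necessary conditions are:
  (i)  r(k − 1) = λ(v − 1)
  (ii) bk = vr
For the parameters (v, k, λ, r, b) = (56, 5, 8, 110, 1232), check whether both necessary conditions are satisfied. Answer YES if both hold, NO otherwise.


Condition (i): r(k − 1) = 110·4 = 440; λ(v − 1) = 8·55 = 440. Match? YES.
Condition (ii): bk = 1232·5 = 6160; vr = 56·110 = 6160. Match? YES.
Both conditions hold? YES.

YES


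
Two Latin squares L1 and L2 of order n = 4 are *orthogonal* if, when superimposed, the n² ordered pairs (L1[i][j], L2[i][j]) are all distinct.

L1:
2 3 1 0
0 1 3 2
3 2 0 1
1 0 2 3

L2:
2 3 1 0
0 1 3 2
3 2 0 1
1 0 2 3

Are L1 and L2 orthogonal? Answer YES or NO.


Form the n² = 16 superimposed pairs (L1[i][j], L2[i][j]), row by row (rows and columns indexed from 0):
row 0: (2,2) (3,3) (1,1) (0,0)
row 1: (0,0) (1,1) (3,3) (2,2)
row 2: (3,3) (2,2) (0,0) (1,1)
row 3: (1,1) (0,0) (2,2) (3,3)
Orthogonality requires all 16 pairs distinct.
But the pair (0,0) repeats: cell (0,3) has L1 = 0, L2 = 0, and cell (1,0) has L1 = 0, L2 = 0.
A repeated pair means some other pair never occurs (only 4 distinct pairs out of 16), so the squares are not orthogonal.
Conclusion: NO.

NO


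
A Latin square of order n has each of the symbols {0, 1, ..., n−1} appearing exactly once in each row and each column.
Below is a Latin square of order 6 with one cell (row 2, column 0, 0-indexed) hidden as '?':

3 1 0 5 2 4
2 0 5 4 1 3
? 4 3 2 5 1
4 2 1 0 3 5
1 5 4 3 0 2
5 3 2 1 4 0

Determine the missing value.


Row 2 contains symbols [1, 2, 3, 4, 5] — missing [0].
Column 0 contains symbols [1, 2, 3, 4, 5] — missing [0].
The missing symbol must appear in both missing sets; intersection = [0].
Therefore the hidden value is 0.

Missing value = 0.


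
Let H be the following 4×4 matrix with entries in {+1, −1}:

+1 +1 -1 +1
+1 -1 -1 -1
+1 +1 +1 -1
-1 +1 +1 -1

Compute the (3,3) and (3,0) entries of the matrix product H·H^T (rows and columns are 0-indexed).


Row 0 of H: [1, 1, -1, 1].
Row 3 of H: [-1, 1, 1, -1].
(H·H^T)[3][3] = Σ_j H[3][j]·H[3][j] = (-1)² + (1)² + (1)² + (-1)² = 1 + 1 + 1 + 1 = 4.
(H·H^T)[3][0] = Σ_j H[3][j]·H[0][j] = (-1)·(1) + (1)·(1) + (1)·(-1) + (-1)·(1) = -1 + 1 + -1 + -1 = -2.
Rows 3 and 0 are not orthogonal (dot product = -2 ≠ 0), so H is not a Hadamard matrix.

(3,3) entry = 4; (3,0) entry = -2.


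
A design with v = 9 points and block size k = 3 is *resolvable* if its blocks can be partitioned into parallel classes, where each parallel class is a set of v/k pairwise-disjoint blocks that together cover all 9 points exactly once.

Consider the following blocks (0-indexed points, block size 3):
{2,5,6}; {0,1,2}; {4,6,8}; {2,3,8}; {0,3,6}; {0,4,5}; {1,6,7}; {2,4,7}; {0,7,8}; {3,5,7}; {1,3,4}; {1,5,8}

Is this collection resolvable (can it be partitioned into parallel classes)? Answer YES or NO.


v = 9, block size k = 3, number of blocks = 12.
For resolvability, blocks must partition into parallel classes of size v/k = 3.
Total blocks must therefore be a multiple of 3: 12 = 3·4 + 0 ⇒ divisible ✓.
Greedy packing gives 4 candidate class(es). Each should be a full parallel class (size 3, covers all 9 points).
  Class 1 (3 blocks): {2,5,6}; {0,7,8}; {1,3,4}. Points covered: [0, 1, 2, 3, 4, 5, 6, 7, 8].
  Class 2 (3 blocks): {0,1,2}; {4,6,8}; {3,5,7}. Points covered: [0, 1, 2, 3, 4, 5, 6, 7, 8].
  Class 3 (3 blocks): {2,3,8}; {0,4,5}; {1,6,7}. Points covered: [0, 1, 2, 3, 4, 5, 6, 7, 8].
  Class 4 (3 blocks): {0,3,6}; {2,4,7}; {1,5,8}. Points covered: [0, 1, 2, 3, 4, 5, 6, 7, 8].
All classes full (size 3)? YES. All classes cover every point? YES.
Resolvable? YES.

YES


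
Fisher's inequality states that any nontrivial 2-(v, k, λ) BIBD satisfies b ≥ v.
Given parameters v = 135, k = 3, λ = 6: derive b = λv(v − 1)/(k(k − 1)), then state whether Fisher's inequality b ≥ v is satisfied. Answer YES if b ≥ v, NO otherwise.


b = λv(v − 1)/(k(k − 1)) = 6·135·134/(3·2) = 108540/6 = 18090.
Compare with v = 135: b ≥ v, so Fisher's inequality holds.

YES


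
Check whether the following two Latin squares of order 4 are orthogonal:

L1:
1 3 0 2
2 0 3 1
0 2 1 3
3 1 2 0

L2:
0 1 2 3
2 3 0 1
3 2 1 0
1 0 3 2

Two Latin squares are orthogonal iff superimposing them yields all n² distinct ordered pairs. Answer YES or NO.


Form the n² = 16 superimposed pairs (L1[i][j], L2[i][j]), row by row (rows and columns indexed from 0):
row 0: (1,0) (3,1) (0,2) (2,3)
row 1: (2,2) (0,3) (3,0) (1,1)
row 2: (0,3) (2,2) (1,1) (3,0)
row 3: (3,1) (1,0) (2,3) (0,2)
Orthogonality requires all 16 pairs distinct.
But the pair (0,3) repeats: cell (1,1) has L1 = 0, L2 = 3, and cell (2,0) has L1 = 0, L2 = 3.
A repeated pair means some other pair never occurs (only 8 distinct pairs out of 16), so the squares are not orthogonal.
Conclusion: NO.

NO


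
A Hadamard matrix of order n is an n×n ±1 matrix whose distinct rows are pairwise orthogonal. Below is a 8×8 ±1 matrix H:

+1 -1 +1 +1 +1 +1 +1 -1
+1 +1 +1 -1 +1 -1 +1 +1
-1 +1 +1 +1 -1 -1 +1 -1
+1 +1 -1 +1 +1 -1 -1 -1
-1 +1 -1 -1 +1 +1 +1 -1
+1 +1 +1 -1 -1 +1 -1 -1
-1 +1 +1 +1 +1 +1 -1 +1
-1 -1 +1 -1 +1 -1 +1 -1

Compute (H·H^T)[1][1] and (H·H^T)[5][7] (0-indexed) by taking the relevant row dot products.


Row 1 of H: [1, 1, 1, -1, 1, -1, 1, 1].
Row 5 of H: [1, 1, 1, -1, -1, 1, -1, -1].
Row 7 of H: [-1, -1, 1, -1, 1, -1, 1, -1].
(H·H^T)[1][1] = Σ_j H[1][j]·H[1][j] = (1)² + (1)² + (1)² + (-1)² + (1)² + (-1)² + (1)² + (1)² = 1 + 1 + 1 + 1 + 1 + 1 + 1 + 1 = 8.
(H·H^T)[5][7] = Σ_j H[5][j]·H[7][j] = (1)·(-1) + (1)·(-1) + (1)·(1) + (-1)·(-1) + (-1)·(1) + (1)·(-1) + (-1)·(1) + (-1)·(-1) = -1 + -1 + 1 + 1 + -1 + -1 + -1 + 1 = -2.
Rows 5 and 7 are not orthogonal (dot product = -2 ≠ 0), so H is not a Hadamard matrix.

(1,1) entry = 8; (5,7) entry = -2.


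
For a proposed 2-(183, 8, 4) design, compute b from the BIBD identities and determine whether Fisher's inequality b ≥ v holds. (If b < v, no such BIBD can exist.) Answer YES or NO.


r = λ(v − 1)/(k − 1) = 4·182/7 = 104.
b = vr/k = 183·104/8 = 2379.
Fisher's inequality: b ≥ v ⇔ 2379 ≥ 183? YES.

YES


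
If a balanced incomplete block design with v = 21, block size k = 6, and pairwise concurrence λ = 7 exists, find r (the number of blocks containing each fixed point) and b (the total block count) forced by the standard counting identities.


Any 2-(v, k, λ) BIBD satisfies two necessary conditions:
  (i)  Each point sits in r blocks, and counting incidences through any fixed point gives r(k − 1) = λ(v − 1), so r = λ(v − 1)/(k − 1).
  (ii) Total incidences bk = vr, so b = vr/k.
Step 1: r = λ(v − 1)/(k − 1) = 7·(21 − 1)/(6 − 1) = 7·20/5 = 140/5 = 28.
Step 2: b = vr/k = 21·28/6 = 588/6 = 98.
Check integrality: r = 28 ∈ Z ✓, b = 98 ∈ Z ✓.
(These identities are necessary conditions: they determine r and b for any design with these parameters, but do not by themselves prove that one exists.)

r = 28, b = 98.


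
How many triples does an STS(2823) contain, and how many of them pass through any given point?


An STS(v) is a 2-(v, 3, 1) BIBD: block size k = 3, λ = 1.
Replication: r(k − 1) = λ(v − 1) ⇒ r·2 = 2823 − 1 = 2822 ⇒ r = 1411.
Block count: b = v(v − 1)/6 = 2823·2822/6 = 7966506/6 = 1327751.

r = 1411, b = 1327751.


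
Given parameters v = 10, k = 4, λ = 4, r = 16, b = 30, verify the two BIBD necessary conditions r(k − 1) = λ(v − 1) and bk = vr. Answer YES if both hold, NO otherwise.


Condition (i): r(k − 1) = 16·3 = 48; λ(v − 1) = 4·9 = 36. Match? NO.
Condition (ii): bk = 30·4 = 120; vr = 10·16 = 160. Match? NO.
Both conditions hold? NO.

NO


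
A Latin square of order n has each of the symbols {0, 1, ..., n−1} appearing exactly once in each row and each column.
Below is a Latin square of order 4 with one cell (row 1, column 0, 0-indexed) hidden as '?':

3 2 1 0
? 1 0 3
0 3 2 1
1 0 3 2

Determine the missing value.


Row 1 contains symbols [0, 1, 3] — missing [2].
Column 0 contains symbols [0, 1, 3] — missing [2].
The missing symbol must appear in both missing sets; intersection = [2].
Therefore the hidden value is 2.

Missing value = 2.


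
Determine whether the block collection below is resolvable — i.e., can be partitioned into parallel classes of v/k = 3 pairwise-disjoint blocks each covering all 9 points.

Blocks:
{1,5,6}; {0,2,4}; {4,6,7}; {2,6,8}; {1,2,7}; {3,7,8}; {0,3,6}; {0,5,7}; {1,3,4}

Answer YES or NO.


v = 9, block size k = 3, number of blocks = 9.
For resolvability, blocks must partition into parallel classes of size v/k = 3.
Total blocks must therefore be a multiple of 3: 9 = 3·3 + 0 ⇒ divisible ✓.
Consider block {4,6,7}. It intersects every other block in the collection, so no parallel class of size 3 can contain it.
Since every block must belong to some parallel class in a resolution, the collection cannot be partitioned into parallel classes.
Resolvable? NO.

NO


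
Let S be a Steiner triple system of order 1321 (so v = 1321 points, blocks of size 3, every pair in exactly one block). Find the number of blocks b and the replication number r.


An STS(v) is a 2-(v, 3, 1) BIBD: block size k = 3, λ = 1.
Replication: r(k − 1) = λ(v − 1) ⇒ r·2 = 1321 − 1 = 1320 ⇒ r = 660.
Block count: bk = vr ⇒ b·3 = 1321·660 = 871860 ⇒ b = 290620.

r = 660, b = 290620.


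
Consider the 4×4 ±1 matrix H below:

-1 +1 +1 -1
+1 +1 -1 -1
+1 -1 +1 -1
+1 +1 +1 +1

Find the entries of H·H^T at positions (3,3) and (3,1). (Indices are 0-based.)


Row 1 of H: [1, 1, -1, -1].
Row 3 of H: [1, 1, 1, 1].
(H·H^T)[3][3] = Σ_j H[3][j]·H[3][j] = (1)² + (1)² + (1)² + (1)² = 1 + 1 + 1 + 1 = 4.
(H·H^T)[3][1] = Σ_j H[3][j]·H[1][j] = (1)·(1) + (1)·(1) + (1)·(-1) + (1)·(-1) = 1 + 1 + -1 + -1 = 0.
So rows 3 and 1 are orthogonal; the diagonal entry equals n = 4.

(3,3) entry = 4; (3,1) entry = 0.


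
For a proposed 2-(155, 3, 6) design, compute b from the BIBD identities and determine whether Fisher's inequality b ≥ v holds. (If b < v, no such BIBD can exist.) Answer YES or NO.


b = λv(v − 1)/(k(k − 1)) = 6·155·154/(3·2) = 143220/6 = 23870.
Compare with v = 155: b ≥ v, so Fisher's inequality holds.

YES


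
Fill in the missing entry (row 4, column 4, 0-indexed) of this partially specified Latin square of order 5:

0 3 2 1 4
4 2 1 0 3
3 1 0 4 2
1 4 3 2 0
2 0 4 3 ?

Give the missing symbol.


Row 4 contains symbols [0, 2, 3, 4] — missing [1].
Column 4 contains symbols [0, 2, 3, 4] — missing [1].
The missing symbol must appear in both missing sets; intersection = [1].
Therefore the hidden value is 1.

Missing value = 1.


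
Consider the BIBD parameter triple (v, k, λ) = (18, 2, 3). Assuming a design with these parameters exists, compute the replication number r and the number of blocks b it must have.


Any 2-(v, k, λ) BIBD satisfies two necessary conditions:
  (i)  Each point sits in r blocks, and counting incidences through any fixed point gives r(k − 1) = λ(v − 1), so r = λ(v − 1)/(k − 1).
  (ii) Total incidences bk = vr, so b = vr/k.
Step 1: r = λ(v − 1)/(k − 1) = 3·(18 − 1)/(2 − 1) = 3·17/1 = 51/1 = 51.
Step 2: b = vr/k = 18·51/2 = 918/2 = 459.
Check integrality: r = 51 ∈ Z ✓, b = 459 ∈ Z ✓.
(These identities are necessary conditions: they determine r and b for any design with these parameters, but do not by themselves prove that one exists.)

r = 51, b = 459.


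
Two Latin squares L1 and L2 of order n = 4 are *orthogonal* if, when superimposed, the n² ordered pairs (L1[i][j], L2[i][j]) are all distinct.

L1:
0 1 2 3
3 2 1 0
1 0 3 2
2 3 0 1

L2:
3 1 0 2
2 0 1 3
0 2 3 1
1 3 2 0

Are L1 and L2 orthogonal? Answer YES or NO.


Form the n² = 16 superimposed pairs (L1[i][j], L2[i][j]), row by row (rows and columns indexed from 0):
row 0: (0,3) (1,1) (2,0) (3,2)
row 1: (3,2) (2,0) (1,1) (0,3)
row 2: (1,0) (0,2) (3,3) (2,1)
row 3: (2,1) (3,3) (0,2) (1,0)
Orthogonality requires all 16 pairs distinct.
But the pair (3,2) repeats: cell (0,3) has L1 = 3, L2 = 2, and cell (1,0) has L1 = 3, L2 = 2.
A repeated pair means some other pair never occurs (only 8 distinct pairs out of 16), so the squares are not orthogonal.
Conclusion: NO.

NO


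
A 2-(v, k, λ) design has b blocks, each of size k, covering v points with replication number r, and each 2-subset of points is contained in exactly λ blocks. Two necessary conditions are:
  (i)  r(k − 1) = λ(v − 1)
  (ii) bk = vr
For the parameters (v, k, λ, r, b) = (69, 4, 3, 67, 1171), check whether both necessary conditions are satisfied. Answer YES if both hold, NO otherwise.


Condition (i): r(k − 1) = 67·3 = 201; λ(v − 1) = 3·68 = 204. Match? NO.
Condition (ii): bk = 1171·4 = 4684; vr = 69·67 = 4623. Match? NO.
Both conditions hold? NO.

NO


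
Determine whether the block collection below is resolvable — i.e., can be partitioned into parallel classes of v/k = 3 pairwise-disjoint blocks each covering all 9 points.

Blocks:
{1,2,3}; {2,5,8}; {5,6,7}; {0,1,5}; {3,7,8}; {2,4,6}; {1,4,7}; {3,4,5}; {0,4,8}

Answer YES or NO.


v = 9, block size k = 3, number of blocks = 9.
For resolvability, blocks must partition into parallel classes of size v/k = 3.
Total blocks must therefore be a multiple of 3: 9 = 3·3 + 0 ⇒ divisible ✓.
Consider block {2,5,8}. The only other block(s) in the collection disjoint from it are {1,4,7} — just 1 block(s). Any parallel class containing {2,5,8} would need 2 other blocks each disjoint from it, so no parallel class of size 3 can contain {2,5,8}.
Since every block must belong to some parallel class in a resolution, the collection cannot be partitioned into parallel classes.
Resolvable? NO.

NO


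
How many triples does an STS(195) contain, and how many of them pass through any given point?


An STS(v) is a 2-(v, 3, 1) BIBD: block size k = 3, λ = 1.
Replication: r(k − 1) = λ(v − 1) ⇒ r·2 = 195 − 1 = 194 ⇒ r = 97.
Block count: bk = vr ⇒ b·3 = 195·97 = 18915 ⇒ b = 6305.
(Check via b = v(v − 1)/6 = 195·194/6 = 37830/6 = 6305.)

r = 97, b = 6305.


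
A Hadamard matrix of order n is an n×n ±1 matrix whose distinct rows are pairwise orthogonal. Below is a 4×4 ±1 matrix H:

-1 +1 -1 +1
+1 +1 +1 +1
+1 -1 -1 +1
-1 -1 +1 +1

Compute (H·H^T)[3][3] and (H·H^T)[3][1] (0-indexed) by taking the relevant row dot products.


Row 1 of H: [1, 1, 1, 1].
Row 3 of H: [-1, -1, 1, 1].
(H·H^T)[3][3] = Σ_j H[3][j]·H[3][j] = (-1)² + (-1)² + (1)² + (1)² = 1 + 1 + 1 + 1 = 4.
(H·H^T)[3][1] = Σ_j H[3][j]·H[1][j] = (-1)·(1) + (-1)·(1) + (1)·(1) + (1)·(1) = -1 + -1 + 1 + 1 = 0.
So rows 3 and 1 are orthogonal; the diagonal entry equals n = 4.

(3,3) entry = 4; (3,1) entry = 0.


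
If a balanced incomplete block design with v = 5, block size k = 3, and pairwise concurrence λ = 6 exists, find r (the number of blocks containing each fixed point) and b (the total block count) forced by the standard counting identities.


Any 2-(v, k, λ) BIBD satisfies two necessary conditions:
  (i)  Each point sits in r blocks, and counting incidences through any fixed point gives r(k − 1) = λ(v − 1), so r = λ(v − 1)/(k − 1).
  (ii) Total incidences bk = vr, so b = vr/k.
Step 1: r = λ(v − 1)/(k − 1) = 6·(5 − 1)/(3 − 1) = 6·4/2 = 24/2 = 12.
Step 2: b = vr/k = 5·12/3 = 60/3 = 20.
Check integrality: r = 12 ∈ Z ✓, b = 20 ∈ Z ✓.
(These identities are necessary conditions: they determine r and b for any design with these parameters, but do not by themselves prove that one exists.)

r = 12, b = 20.


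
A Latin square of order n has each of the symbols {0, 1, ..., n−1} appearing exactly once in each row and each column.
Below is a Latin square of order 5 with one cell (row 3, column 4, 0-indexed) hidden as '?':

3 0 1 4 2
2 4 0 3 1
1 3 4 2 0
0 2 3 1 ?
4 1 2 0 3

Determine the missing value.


Row 3 contains symbols [0, 1, 2, 3] — missing [4].
Column 4 contains symbols [0, 1, 2, 3] — missing [4].
The missing symbol must appear in both missing sets; intersection = [4].
Therefore the hidden value is 4.

Missing value = 4.


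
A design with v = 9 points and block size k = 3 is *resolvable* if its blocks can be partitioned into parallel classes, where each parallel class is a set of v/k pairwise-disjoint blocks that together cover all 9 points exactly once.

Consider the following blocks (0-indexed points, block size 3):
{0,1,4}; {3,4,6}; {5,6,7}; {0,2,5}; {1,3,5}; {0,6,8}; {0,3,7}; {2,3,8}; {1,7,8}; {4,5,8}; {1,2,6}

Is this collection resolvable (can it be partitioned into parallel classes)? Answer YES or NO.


v = 9, block size k = 3, number of blocks = 11.
For resolvability, blocks must partition into parallel classes of size v/k = 3.
Total blocks must therefore be a multiple of 3: 11 = 3·3 + 2 ⇒ not divisible ✗.
Resolvable? NO.

NO


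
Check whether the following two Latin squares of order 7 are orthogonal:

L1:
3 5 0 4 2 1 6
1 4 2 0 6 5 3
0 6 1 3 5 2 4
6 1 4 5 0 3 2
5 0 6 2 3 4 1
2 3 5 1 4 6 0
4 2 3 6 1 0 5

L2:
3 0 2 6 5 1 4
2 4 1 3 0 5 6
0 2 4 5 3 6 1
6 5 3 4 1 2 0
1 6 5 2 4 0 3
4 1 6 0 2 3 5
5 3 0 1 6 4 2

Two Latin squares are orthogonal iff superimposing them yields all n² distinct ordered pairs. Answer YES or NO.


Form the n² = 49 superimposed pairs (L1[i][j], L2[i][j]), row by row (rows and columns indexed from 0):
row 0: (3,3) (5,0) (0,2) (4,6) (2,5) (1,1) (6,4)
row 1: (1,2) (4,4) (2,1) (0,3) (6,0) (5,5) (3,6)
row 2: (0,0) (6,2) (1,4) (3,5) (5,3) (2,6) (4,1)
row 3: (6,6) (1,5) (4,3) (5,4) (0,1) (3,2) (2,0)
row 4: (5,1) (0,6) (6,5) (2,2) (3,4) (4,0) (1,3)
row 5: (2,4) (3,1) (5,6) (1,0) (4,2) (6,3) (0,5)
row 6: (4,5) (2,3) (3,0) (6,1) (1,6) (0,4) (5,2)
Orthogonality requires all 49 pairs distinct.
Check by first coordinate: for each symbol s of L1, list the L2 entries in the n cells where L1 = s; they must all differ.
  L1 = 0: L2 entries (in reading order) 2, 3, 0, 1, 6, 5, 4 — all 7 distinct ✓
  L1 = 1: L2 entries (in reading order) 1, 2, 4, 5, 3, 0, 6 — all 7 distinct ✓
  L1 = 2: L2 entries (in reading order) 5, 1, 6, 0, 2, 4, 3 — all 7 distinct ✓
  L1 = 3: L2 entries (in reading order) 3, 6, 5, 2, 4, 1, 0 — all 7 distinct ✓
  L1 = 4: L2 entries (in reading order) 6, 4, 1, 3, 0, 2, 5 — all 7 distinct ✓
  L1 = 5: L2 entries (in reading order) 0, 5, 3, 4, 1, 6, 2 — all 7 distinct ✓
  L1 = 6: L2 entries (in reading order) 4, 0, 2, 6, 5, 3, 1 — all 7 distinct ✓
Every symbol of L1 meets every symbol of L2 exactly once, so all 49 pairs are distinct (49 of 49).
Conclusion: YES.

YES


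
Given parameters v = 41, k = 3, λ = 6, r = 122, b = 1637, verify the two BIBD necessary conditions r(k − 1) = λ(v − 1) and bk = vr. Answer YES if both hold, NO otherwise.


Condition (i): r(k − 1) = 122·2 = 244; λ(v − 1) = 6·40 = 240. Match? NO.
Condition (ii): bk = 1637·3 = 4911; vr = 41·122 = 5002. Match? NO.
Both conditions hold? NO.

NO


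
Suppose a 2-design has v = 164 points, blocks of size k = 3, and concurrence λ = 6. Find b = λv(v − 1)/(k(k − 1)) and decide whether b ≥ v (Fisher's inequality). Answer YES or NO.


r = λ(v − 1)/(k − 1) = 6·163/2 = 489.
b = vr/k = 164·489/3 = 26732.
Fisher's inequality: b ≥ v ⇔ 26732 ≥ 164? YES.

YES


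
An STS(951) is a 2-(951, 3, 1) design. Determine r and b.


An STS(v) is a 2-(v, 3, 1) BIBD: block size k = 3, λ = 1.
Replication: r(k − 1) = λ(v − 1) ⇒ r·2 = 951 − 1 = 950 ⇒ r = 475.
Block count: b = v(v − 1)/6 = 951·950/6 = 903450/6 = 150575.

r = 475, b = 150575.


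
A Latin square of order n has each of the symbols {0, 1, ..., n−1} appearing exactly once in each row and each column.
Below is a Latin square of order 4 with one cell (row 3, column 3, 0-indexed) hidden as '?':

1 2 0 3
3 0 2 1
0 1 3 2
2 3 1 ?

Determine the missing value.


Row 3 contains symbols [1, 2, 3] — missing [0].
Column 3 contains symbols [1, 2, 3] — missing [0].
The missing symbol must appear in both missing sets; intersection = [0].
Therefore the hidden value is 0.

Missing value = 0.


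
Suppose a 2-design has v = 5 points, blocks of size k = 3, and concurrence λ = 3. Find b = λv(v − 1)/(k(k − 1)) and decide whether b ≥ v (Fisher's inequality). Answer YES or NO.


r = λ(v − 1)/(k − 1) = 3·4/2 = 6.
b = vr/k = 5·6/3 = 10.
Fisher's inequality: b ≥ v ⇔ 10 ≥ 5? YES.

YES


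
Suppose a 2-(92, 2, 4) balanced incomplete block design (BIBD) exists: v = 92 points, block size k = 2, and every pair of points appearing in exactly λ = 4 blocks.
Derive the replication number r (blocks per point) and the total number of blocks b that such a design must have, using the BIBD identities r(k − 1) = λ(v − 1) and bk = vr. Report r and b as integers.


Any 2-(v, k, λ) BIBD satisfies two necessary conditions:
  (i)  Each point sits in r blocks, and counting incidences through any fixed point gives r(k − 1) = λ(v − 1), so r = λ(v − 1)/(k − 1).
  (ii) Total incidences bk = vr, so b = vr/k.
Step 1: r = λ(v − 1)/(k − 1) = 4·(92 − 1)/(2 − 1) = 4·91/1 = 364/1 = 364.
Step 2: b = vr/k = 92·364/2 = 33488/2 = 16744.
Check integrality: r = 364 ∈ Z ✓, b = 16744 ∈ Z ✓.
(These identities are necessary conditions: they determine r and b for any design with these parameters, but do not by themselves prove that one exists.)

r = 364, b = 16744.


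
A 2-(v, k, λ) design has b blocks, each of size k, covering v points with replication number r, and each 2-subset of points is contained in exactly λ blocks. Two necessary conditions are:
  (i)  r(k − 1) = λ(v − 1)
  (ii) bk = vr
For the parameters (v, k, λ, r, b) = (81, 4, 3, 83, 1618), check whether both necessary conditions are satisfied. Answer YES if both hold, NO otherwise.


Condition (i): r(k − 1) = 83·3 = 249; λ(v − 1) = 3·80 = 240. Match? NO.
Condition (ii): bk = 1618·4 = 6472; vr = 81·83 = 6723. Match? NO.
Both conditions hold? NO.

NO


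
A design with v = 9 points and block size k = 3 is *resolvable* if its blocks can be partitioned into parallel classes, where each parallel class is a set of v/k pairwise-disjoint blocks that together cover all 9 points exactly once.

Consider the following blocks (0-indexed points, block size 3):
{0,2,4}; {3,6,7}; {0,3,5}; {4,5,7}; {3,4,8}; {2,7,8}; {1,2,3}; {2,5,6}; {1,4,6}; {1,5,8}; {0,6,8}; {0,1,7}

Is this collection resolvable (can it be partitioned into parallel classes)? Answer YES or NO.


v = 9, block size k = 3, number of blocks = 12.
For resolvability, blocks must partition into parallel classes of size v/k = 3.
Total blocks must therefore be a multiple of 3: 12 = 3·4 + 0 ⇒ divisible ✓.
Greedy packing gives 4 candidate class(es). Each should be a full parallel class (size 3, covers all 9 points).
  Class 1 (3 blocks): {0,2,4}; {3,6,7}; {1,5,8}. Points covered: [0, 1, 2, 3, 4, 5, 6, 7, 8].
  Class 2 (3 blocks): {0,3,5}; {2,7,8}; {1,4,6}. Points covered: [0, 1, 2, 3, 4, 5, 6, 7, 8].
  Class 3 (3 blocks): {4,5,7}; {1,2,3}; {0,6,8}. Points covered: [0, 1, 2, 3, 4, 5, 6, 7, 8].
  Class 4 (3 blocks): {3,4,8}; {2,5,6}; {0,1,7}. Points covered: [0, 1, 2, 3, 4, 5, 6, 7, 8].
All classes full (size 3)? YES. All classes cover every point? YES.
Resolvable? YES.

YES


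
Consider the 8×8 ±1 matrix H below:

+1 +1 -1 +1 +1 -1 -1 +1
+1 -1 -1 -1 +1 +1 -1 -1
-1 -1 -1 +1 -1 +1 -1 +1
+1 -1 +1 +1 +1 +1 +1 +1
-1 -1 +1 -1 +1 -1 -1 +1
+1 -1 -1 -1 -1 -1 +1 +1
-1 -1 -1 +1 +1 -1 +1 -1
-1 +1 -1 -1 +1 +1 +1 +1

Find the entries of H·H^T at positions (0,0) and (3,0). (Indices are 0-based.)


Row 0 of H: [1, 1, -1, 1, 1, -1, -1, 1].
Row 3 of H: [1, -1, 1, 1, 1, 1, 1, 1].
(H·H^T)[0][0] = Σ_j H[0][j]·H[0][j] = (1)² + (1)² + (-1)² + (1)² + (1)² + (-1)² + (-1)² + (1)² = 1 + 1 + 1 + 1 + 1 + 1 + 1 + 1 = 8.
(H·H^T)[3][0] = Σ_j H[3][j]·H[0][j] = (1)·(1) + (-1)·(1) + (1)·(-1) + (1)·(1) + (1)·(1) + (1)·(-1) + (1)·(-1) + (1)·(1) = 1 + -1 + -1 + 1 + 1 + -1 + -1 + 1 = 0.
So rows 3 and 0 are orthogonal; the diagonal entry equals n = 8.

(0,0) entry = 8; (3,0) entry = 0.


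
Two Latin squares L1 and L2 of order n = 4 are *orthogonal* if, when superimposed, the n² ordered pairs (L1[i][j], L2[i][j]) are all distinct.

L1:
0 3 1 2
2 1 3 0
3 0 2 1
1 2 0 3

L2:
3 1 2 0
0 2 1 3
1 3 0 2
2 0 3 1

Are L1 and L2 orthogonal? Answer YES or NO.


Form the n² = 16 superimposed pairs (L1[i][j], L2[i][j]), row by row (rows and columns indexed from 0):
row 0: (0,3) (3,1) (1,2) (2,0)
row 1: (2,0) (1,2) (3,1) (0,3)
row 2: (3,1) (0,3) (2,0) (1,2)
row 3: (1,2) (2,0) (0,3) (3,1)
Orthogonality requires all 16 pairs distinct.
But the pair (2,0) repeats: cell (0,3) has L1 = 2, L2 = 0, and cell (1,0) has L1 = 2, L2 = 0.
A repeated pair means some other pair never occurs (only 4 distinct pairs out of 16), so the squares are not orthogonal.
Conclusion: NO.

NO


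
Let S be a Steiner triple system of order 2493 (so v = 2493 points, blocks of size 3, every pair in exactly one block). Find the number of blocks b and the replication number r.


An STS(v) is a 2-(v, 3, 1) BIBD: block size k = 3, λ = 1.
Replication: r(k − 1) = λ(v − 1) ⇒ r·2 = 2493 − 1 = 2492 ⇒ r = 1246.
Block count: b = v(v − 1)/6 = 2493·2492/6 = 6212556/6 = 1035426.
(Check via bk = vr: 1035426·3 = 3106278 = 2493·1246 = 3106278 ✓.)

r = 1246, b = 1035426.


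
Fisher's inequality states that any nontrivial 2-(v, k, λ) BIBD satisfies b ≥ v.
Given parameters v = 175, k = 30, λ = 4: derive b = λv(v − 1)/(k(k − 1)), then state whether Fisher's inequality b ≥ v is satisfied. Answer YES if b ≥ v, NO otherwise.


r = λ(v − 1)/(k − 1) = 4·174/29 = 24.
b = vr/k = 175·24/30 = 140.
Fisher's inequality: b ≥ v ⇔ 140 ≥ 175? NO.

NO


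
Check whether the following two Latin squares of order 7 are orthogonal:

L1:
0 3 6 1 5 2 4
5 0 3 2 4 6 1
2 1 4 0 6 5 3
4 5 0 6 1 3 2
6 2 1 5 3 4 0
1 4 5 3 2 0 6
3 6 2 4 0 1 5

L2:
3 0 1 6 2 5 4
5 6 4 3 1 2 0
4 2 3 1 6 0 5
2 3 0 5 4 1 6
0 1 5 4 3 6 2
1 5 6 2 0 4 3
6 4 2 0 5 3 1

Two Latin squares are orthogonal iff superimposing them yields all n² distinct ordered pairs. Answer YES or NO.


Form the n² = 49 superimposed pairs (L1[i][j], L2[i][j]), row by row (rows and columns indexed from 0):
row 0: (0,3) (3,0) (6,1) (1,6) (5,2) (2,5) (4,4)
row 1: (5,5) (0,6) (3,4) (2,3) (4,1) (6,2) (1,0)
row 2: (2,4) (1,2) (4,3) (0,1) (6,6) (5,0) (3,5)
row 3: (4,2) (5,3) (0,0) (6,5) (1,4) (3,1) (2,6)
row 4: (6,0) (2,1) (1,5) (5,4) (3,3) (4,6) (0,2)
row 5: (1,1) (4,5) (5,6) (3,2) (2,0) (0,4) (6,3)
row 6: (3,6) (6,4) (2,2) (4,0) (0,5) (1,3) (5,1)
Orthogonality requires all 49 pairs distinct.
Check by first coordinate: for each symbol s of L1, list the L2 entries in the n cells where L1 = s; they must all differ.
  L1 = 0: L2 entries (in reading order) 3, 6, 1, 0, 2, 4, 5 — all 7 distinct ✓
  L1 = 1: L2 entries (in reading order) 6, 0, 2, 4, 5, 1, 3 — all 7 distinct ✓
  L1 = 2: L2 entries (in reading order) 5, 3, 4, 6, 1, 0, 2 — all 7 distinct ✓
  L1 = 3: L2 entries (in reading order) 0, 4, 5, 1, 3, 2, 6 — all 7 distinct ✓
  L1 = 4: L2 entries (in reading order) 4, 1, 3, 2, 6, 5, 0 — all 7 distinct ✓
  L1 = 5: L2 entries (in reading order) 2, 5, 0, 3, 4, 6, 1 — all 7 distinct ✓
  L1 = 6: L2 entries (in reading order) 1, 2, 6, 5, 0, 3, 4 — all 7 distinct ✓
Every symbol of L1 meets every symbol of L2 exactly once, so all 49 pairs are distinct (49 of 49).
Conclusion: YES.

YES


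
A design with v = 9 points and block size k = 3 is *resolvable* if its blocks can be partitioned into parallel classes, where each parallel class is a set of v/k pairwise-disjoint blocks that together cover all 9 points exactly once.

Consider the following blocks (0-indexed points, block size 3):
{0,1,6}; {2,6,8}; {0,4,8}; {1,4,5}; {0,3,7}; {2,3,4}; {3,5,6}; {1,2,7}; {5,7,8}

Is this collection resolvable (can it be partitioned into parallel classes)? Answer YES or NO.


v = 9, block size k = 3, number of blocks = 9.
For resolvability, blocks must partition into parallel classes of size v/k = 3.
Total blocks must therefore be a multiple of 3: 9 = 3·3 + 0 ⇒ divisible ✓.
Greedy packing gives 3 candidate class(es). Each should be a full parallel class (size 3, covers all 9 points).
  Class 1 (3 blocks): {0,1,6}; {2,3,4}; {5,7,8}. Points covered: [0, 1, 2, 3, 4, 5, 6, 7, 8].
  Class 2 (3 blocks): {2,6,8}; {1,4,5}; {0,3,7}. Points covered: [0, 1, 2, 3, 4, 5, 6, 7, 8].
  Class 3 (3 blocks): {0,4,8}; {3,5,6}; {1,2,7}. Points covered: [0, 1, 2, 3, 4, 5, 6, 7, 8].
All classes full (size 3)? YES. All classes cover every point? YES.
Resolvable? YES.

YES


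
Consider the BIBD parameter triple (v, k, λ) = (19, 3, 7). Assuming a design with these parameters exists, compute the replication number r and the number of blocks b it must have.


Any 2-(v, k, λ) BIBD satisfies two necessary conditions:
  (i)  Each point sits in r blocks, and counting incidences through any fixed point gives r(k − 1) = λ(v − 1), so r = λ(v − 1)/(k − 1).
  (ii) Total incidences bk = vr, so b = vr/k.
Step 1: r = λ(v − 1)/(k − 1) = 7·(19 − 1)/(3 − 1) = 7·18/2 = 126/2 = 63.
Step 2: b = vr/k = 19·63/3 = 1197/3 = 399.
Check integrality: r = 63 ∈ Z ✓, b = 399 ∈ Z ✓.
(These identities are necessary conditions: they determine r and b for any design with these parameters, but do not by themselves prove that one exists.)

r = 63, b = 399.


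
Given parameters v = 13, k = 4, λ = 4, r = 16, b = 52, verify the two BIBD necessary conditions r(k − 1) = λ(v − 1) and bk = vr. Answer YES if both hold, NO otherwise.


Condition (i): r(k − 1) = 16·3 = 48; λ(v − 1) = 4·12 = 48. Match? YES.
Condition (ii): bk = 52·4 = 208; vr = 13·16 = 208. Match? YES.
Both conditions hold? YES.

YES


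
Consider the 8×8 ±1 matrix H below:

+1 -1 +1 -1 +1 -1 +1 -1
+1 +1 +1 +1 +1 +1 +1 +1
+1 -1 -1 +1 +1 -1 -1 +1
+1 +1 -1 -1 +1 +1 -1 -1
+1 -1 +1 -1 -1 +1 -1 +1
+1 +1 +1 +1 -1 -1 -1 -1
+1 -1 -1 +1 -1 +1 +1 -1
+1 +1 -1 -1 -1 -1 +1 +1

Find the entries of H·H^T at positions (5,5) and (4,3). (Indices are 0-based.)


Row 3 of H: [1, 1, -1, -1, 1, 1, -1, -1].
Row 4 of H: [1, -1, 1, -1, -1, 1, -1, 1].
Row 5 of H: [1, 1, 1, 1, -1, -1, -1, -1].
(H·H^T)[5][5] = Σ_j H[5][j]·H[5][j] = (1)² + (1)² + (1)² + (1)² + (-1)² + (-1)² + (-1)² + (-1)² = 1 + 1 + 1 + 1 + 1 + 1 + 1 + 1 = 8.
(H·H^T)[4][3] = Σ_j H[4][j]·H[3][j] = (1)·(1) + (-1)·(1) + (1)·(-1) + (-1)·(-1) + (-1)·(1) + (1)·(1) + (-1)·(-1) + (1)·(-1) = 1 + -1 + -1 + 1 + -1 + 1 + 1 + -1 = 0.
So rows 4 and 3 are orthogonal; the diagonal entry equals n = 8.

(5,5) entry = 8; (4,3) entry = 0.


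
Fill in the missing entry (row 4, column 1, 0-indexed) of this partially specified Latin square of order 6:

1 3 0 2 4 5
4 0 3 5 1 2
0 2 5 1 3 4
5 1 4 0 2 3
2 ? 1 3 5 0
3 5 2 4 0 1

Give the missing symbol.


Row 4 contains symbols [0, 1, 2, 3, 5] — missing [4].
Column 1 contains symbols [0, 1, 2, 3, 5] — missing [4].
The missing symbol must appear in both missing sets; intersection = [4].
Therefore the hidden value is 4.

Missing value = 4.


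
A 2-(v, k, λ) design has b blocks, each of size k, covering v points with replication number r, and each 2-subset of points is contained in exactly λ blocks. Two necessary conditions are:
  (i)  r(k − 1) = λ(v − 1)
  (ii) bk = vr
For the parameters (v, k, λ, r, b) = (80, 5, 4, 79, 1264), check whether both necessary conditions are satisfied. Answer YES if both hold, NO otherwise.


Condition (i): r(k − 1) = 79·4 = 316; λ(v − 1) = 4·79 = 316. Match? YES.
Condition (ii): bk = 1264·5 = 6320; vr = 80·79 = 6320. Match? YES.
Both conditions hold? YES.

YES


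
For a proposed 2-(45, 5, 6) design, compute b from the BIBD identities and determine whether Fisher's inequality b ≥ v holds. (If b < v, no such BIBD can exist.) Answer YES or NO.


b = λv(v − 1)/(k(k − 1)) = 6·45·44/(5·4) = 11880/20 = 594.
Compare with v = 45: b ≥ v, so Fisher's inequality holds.

YES


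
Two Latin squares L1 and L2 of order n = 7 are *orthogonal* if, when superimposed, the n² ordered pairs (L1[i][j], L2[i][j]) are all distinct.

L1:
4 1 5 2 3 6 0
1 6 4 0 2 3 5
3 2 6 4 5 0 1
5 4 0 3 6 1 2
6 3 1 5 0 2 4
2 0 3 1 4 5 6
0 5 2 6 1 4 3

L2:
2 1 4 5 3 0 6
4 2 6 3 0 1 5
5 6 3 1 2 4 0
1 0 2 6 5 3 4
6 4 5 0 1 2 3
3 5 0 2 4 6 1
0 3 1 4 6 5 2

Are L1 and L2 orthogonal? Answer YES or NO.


Form the n² = 49 superimposed pairs (L1[i][j], L2[i][j]), row by row (rows and columns indexed from 0):
row 0: (4,2) (1,1) (5,4) (2,5) (3,3) (6,0) (0,6)
row 1: (1,4) (6,2) (4,6) (0,3) (2,0) (3,1) (5,5)
row 2: (3,5) (2,6) (6,3) (4,1) (5,2) (0,4) (1,0)
row 3: (5,1) (4,0) (0,2) (3,6) (6,5) (1,3) (2,4)
row 4: (6,6) (3,4) (1,5) (5,0) (0,1) (2,2) (4,3)
row 5: (2,3) (0,5) (3,0) (1,2) (4,4) (5,6) (6,1)
row 6: (0,0) (5,3) (2,1) (6,4) (1,6) (4,5) (3,2)
Orthogonality requires all 49 pairs distinct.
Check by first coordinate: for each symbol s of L1, list the L2 entries in the n cells where L1 = s; they must all differ.
  L1 = 0: L2 entries (in reading order) 6, 3, 4, 2, 1, 5, 0 — all 7 distinct ✓
  L1 = 1: L2 entries (in reading order) 1, 4, 0, 3, 5, 2, 6 — all 7 distinct ✓
  L1 = 2: L2 entries (in reading order) 5, 0, 6, 4, 2, 3, 1 — all 7 distinct ✓
  L1 = 3: L2 entries (in reading order) 3, 1, 5, 6, 4, 0, 2 — all 7 distinct ✓
  L1 = 4: L2 entries (in reading order) 2, 6, 1, 0, 3, 4, 5 — all 7 distinct ✓
  L1 = 5: L2 entries (in reading order) 4, 5, 2, 1, 0, 6, 3 — all 7 distinct ✓
  L1 = 6: L2 entries (in reading order) 0, 2, 3, 5, 6, 1, 4 — all 7 distinct ✓
Every symbol of L1 meets every symbol of L2 exactly once, so all 49 pairs are distinct (49 of 49).
Conclusion: YES.

YES


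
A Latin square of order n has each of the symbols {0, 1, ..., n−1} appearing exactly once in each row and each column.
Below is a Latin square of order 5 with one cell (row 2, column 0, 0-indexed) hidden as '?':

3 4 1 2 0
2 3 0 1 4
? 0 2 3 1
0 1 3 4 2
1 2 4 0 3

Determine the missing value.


Row 2 contains symbols [0, 1, 2, 3] — missing [4].
Column 0 contains symbols [0, 1, 2, 3] — missing [4].
The missing symbol must appear in both missing sets; intersection = [4].
Therefore the hidden value is 4.

Missing value = 4.


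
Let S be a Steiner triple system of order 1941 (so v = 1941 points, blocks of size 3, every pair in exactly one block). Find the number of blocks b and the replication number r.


An STS(v) is a 2-(v, 3, 1) BIBD: block size k = 3, λ = 1.
Replication: r(k − 1) = λ(v − 1) ⇒ r·2 = 1941 − 1 = 1940 ⇒ r = 970.
Block count: bk = vr ⇒ b·3 = 1941·970 = 1882770 ⇒ b = 627590.

r = 970, b = 627590.


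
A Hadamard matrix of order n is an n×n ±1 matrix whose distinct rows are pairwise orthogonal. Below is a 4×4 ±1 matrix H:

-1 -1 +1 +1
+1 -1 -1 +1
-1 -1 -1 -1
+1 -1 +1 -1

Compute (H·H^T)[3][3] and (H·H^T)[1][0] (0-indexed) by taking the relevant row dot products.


Row 0 of H: [-1, -1, 1, 1].
Row 1 of H: [1, -1, -1, 1].
Row 3 of H: [1, -1, 1, -1].
(H·H^T)[3][3] = Σ_j H[3][j]·H[3][j] = (1)² + (-1)² + (1)² + (-1)² = 1 + 1 + 1 + 1 = 4.
(H·H^T)[1][0] = Σ_j H[1][j]·H[0][j] = (1)·(-1) + (-1)·(-1) + (-1)·(1) + (1)·(1) = -1 + 1 + -1 + 1 = 0.
So rows 1 and 0 are orthogonal; the diagonal entry equals n = 4.

(3,3) entry = 4; (1,0) entry = 0.


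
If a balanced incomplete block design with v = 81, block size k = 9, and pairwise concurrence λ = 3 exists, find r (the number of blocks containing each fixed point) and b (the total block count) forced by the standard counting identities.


Any 2-(v, k, λ) BIBD satisfies two necessary conditions:
  (i)  Each point sits in r blocks, and counting incidences through any fixed point gives r(k − 1) = λ(v − 1), so r = λ(v − 1)/(k − 1).
  (ii) Total incidences bk = vr, so b = vr/k.
Step 1: r = λ(v − 1)/(k − 1) = 3·(81 − 1)/(9 − 1) = 3·80/8 = 240/8 = 30.
Step 2: b = vr/k = 81·30/9 = 2430/9 = 270.
Check integrality: r = 30 ∈ Z ✓, b = 270 ∈ Z ✓.
(These identities are necessary conditions: they determine r and b for any design with these parameters, but do not by themselves prove that one exists.)

r = 30, b = 270.


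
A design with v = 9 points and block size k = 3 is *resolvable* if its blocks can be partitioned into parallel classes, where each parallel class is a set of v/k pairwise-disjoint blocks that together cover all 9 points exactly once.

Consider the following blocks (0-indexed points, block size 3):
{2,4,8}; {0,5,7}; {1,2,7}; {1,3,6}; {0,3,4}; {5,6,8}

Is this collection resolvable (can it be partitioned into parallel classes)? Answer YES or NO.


v = 9, block size k = 3, number of blocks = 6.
For resolvability, blocks must partition into parallel classes of size v/k = 3.
Total blocks must therefore be a multiple of 3: 6 = 3·2 + 0 ⇒ divisible ✓.
Greedy packing gives 2 candidate class(es). Each should be a full parallel class (size 3, covers all 9 points).
  Class 1 (3 blocks): {2,4,8}; {0,5,7}; {1,3,6}. Points covered: [0, 1, 2, 3, 4, 5, 6, 7, 8].
  Class 2 (3 blocks): {1,2,7}; {0,3,4}; {5,6,8}. Points covered: [0, 1, 2, 3, 4, 5, 6, 7, 8].
All classes full (size 3)? YES. All classes cover every point? YES.
Resolvable? YES.

YES


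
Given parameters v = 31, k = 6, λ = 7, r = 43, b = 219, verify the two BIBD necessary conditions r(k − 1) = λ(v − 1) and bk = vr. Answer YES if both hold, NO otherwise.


Condition (i): r(k − 1) = 43·5 = 215; λ(v − 1) = 7·30 = 210. Match? NO.
Condition (ii): bk = 219·6 = 1314; vr = 31·43 = 1333. Match? NO.
Both conditions hold? NO.

NO


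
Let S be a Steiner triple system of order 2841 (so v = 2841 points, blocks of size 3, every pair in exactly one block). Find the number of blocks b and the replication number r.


An STS(v) is a 2-(v, 3, 1) BIBD: block size k = 3, λ = 1.
Replication: r(k − 1) = λ(v − 1) ⇒ r·2 = 2841 − 1 = 2840 ⇒ r = 1420.
Block count: b = v(v − 1)/6 = 2841·2840/6 = 8068440/6 = 1344740.
(Check via bk = vr: 1344740·3 = 4034220 = 2841·1420 = 4034220 ✓.)

r = 1420, b = 1344740.
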